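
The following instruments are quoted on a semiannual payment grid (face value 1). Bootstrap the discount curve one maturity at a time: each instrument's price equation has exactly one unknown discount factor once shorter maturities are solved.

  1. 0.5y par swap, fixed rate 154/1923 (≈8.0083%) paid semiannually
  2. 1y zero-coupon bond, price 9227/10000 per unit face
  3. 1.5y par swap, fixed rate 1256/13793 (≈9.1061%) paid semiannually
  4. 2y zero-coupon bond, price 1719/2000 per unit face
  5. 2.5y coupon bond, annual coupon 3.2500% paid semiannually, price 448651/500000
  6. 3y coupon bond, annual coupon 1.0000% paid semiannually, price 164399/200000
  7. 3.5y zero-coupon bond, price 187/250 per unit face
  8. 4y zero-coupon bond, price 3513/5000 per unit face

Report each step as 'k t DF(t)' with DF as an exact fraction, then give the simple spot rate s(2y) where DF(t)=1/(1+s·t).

1 1/2 1923/2000
2 1 9227/10000
3 3/2 1093/1250
4 2 1719/2000
5 5/2 8251/10000
6 3 3979/5000
7 7/2 187/250
8 4 3513/5000
s(2y) = (1/(1719/2000) − 1)/(2) = 281/3438 ≈ 8.1734%

step 1 [0.5y] swap r/2=77/1923: DF=(1 − 77/1923·(0))/(1+77/1923) = 1923/2000 ≈ 0.961500
step 2 [1y] zero: DF = P = 9227/10000 ≈ 0.922700
step 3 [1.5y] swap r/2=628/13793: DF=(1 − 628/13793·(0.961500+0.922700))/(1+628/13793) = 1093/1250 ≈ 0.874400
step 4 [2y] zero: DF = P = 1719/2000 ≈ 0.859500
step 5 [2.5y] bond c/2=13/800: DF=(448651/500000 − 13/800·(0.961500+0.922700+0.874400+0.859500))/(1+13/800) = 8251/10000 ≈ 0.825100
step 6 [3y] bond c/2=1/200: DF=(164399/200000 − 1/200·(0.961500+0.922700+0.874400+0.859500+0.825100))/(1+1/200) = 3979/5000 ≈ 0.795800
step 7 [3.5y] zero: DF = P = 187/250 ≈ 0.748000
step 8 [4y] zero: DF = P = 3513/5000 ≈ 0.702600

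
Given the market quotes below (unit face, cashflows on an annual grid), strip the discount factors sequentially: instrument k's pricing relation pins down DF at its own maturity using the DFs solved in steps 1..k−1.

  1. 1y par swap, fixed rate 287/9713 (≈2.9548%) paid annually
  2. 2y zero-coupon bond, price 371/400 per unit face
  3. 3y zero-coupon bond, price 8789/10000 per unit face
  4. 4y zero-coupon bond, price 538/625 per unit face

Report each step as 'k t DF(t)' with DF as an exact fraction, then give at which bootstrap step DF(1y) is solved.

1 1 9713/10000
2 2 371/400
3 3 8789/10000
4 4 538/625
DF(1y) is solved at step 1

step 1 [1y] swap r/1=287/9713: DF=(1 − 287/9713·(0))/(1+287/9713) = 9713/10000 ≈ 0.971300
step 2 [2y] zero: DF = P = 371/400 ≈ 0.927500
step 3 [3y] zero: DF = P = 8789/10000 ≈ 0.878900
step 4 [4y] zero: DF = P = 538/625 ≈ 0.860800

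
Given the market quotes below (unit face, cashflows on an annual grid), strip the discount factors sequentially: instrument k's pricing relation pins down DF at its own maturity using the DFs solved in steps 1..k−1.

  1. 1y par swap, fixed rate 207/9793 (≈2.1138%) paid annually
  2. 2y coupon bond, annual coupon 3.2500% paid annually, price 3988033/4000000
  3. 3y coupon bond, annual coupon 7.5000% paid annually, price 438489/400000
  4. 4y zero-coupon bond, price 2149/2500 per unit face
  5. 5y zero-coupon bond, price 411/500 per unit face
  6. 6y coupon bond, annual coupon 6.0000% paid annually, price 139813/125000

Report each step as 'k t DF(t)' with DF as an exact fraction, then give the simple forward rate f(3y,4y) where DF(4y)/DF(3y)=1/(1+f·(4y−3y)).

step 1 [1y] swap r/1=207/9793: DF=(1 − 207/9793·(0))/(1+207/9793) = 9793/10000 ≈ 0.979300
step 2 [2y] bond c/1=13/400: DF=(3988033/4000000 − 13/400·(0.979300))/(1+13/400) = 2337/2500 ≈ 0.934800
step 3 [3y] bond c/1=3/40: DF=(438489/400000 − 3/40·(0.979300+0.934800))/(1+3/40) = 4431/5000 ≈ 0.886200
step 4 [4y] zero: DF = P = 2149/2500 ≈ 0.859600
step 5 [5y] zero: DF = P = 411/500 ≈ 0.822000
step 6 [6y] bond c/1=3/50: DF=(139813/125000 − 3/50·(0.979300+0.934800+0.886200+0.859600+0.822000))/(1+3/50) = 1603/2000 ≈ 0.801500

1 1 9793/10000
2 2 2337/2500
3 3 4431/5000
4 4 2149/2500
5 5 411/500
6 6 1603/2000
f(3y,4y) = ((4431/5000)/(2149/2500) − 1)/(1) = 19/614 ≈ 3.0945%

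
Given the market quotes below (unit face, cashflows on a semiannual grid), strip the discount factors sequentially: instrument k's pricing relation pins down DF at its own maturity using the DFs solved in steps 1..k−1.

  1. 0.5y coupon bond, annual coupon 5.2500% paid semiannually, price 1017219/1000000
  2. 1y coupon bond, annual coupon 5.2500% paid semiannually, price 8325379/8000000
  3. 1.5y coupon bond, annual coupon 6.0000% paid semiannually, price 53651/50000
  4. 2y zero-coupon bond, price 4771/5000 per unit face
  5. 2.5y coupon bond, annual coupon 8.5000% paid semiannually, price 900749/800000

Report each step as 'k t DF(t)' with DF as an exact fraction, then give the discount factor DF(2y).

step 1 [0.5y] bond c/2=21/800: DF=(1017219/1000000 − 21/800·(0))/(1+21/800) = 1239/1250 ≈ 0.991200
step 2 [1y] bond c/2=21/800: DF=(8325379/8000000 − 21/800·(0.991200))/(1+21/800) = 9887/10000 ≈ 0.988700
step 3 [1.5y] bond c/2=3/100: DF=(53651/50000 − 3/100·(0.991200+0.988700))/(1+3/100) = 9841/10000 ≈ 0.984100
step 4 [2y] zero: DF = P = 4771/5000 ≈ 0.954200
step 5 [2.5y] bond c/2=17/400: DF=(900749/800000 − 17/400·(0.991200+0.988700+0.984100+0.954200))/(1+17/400) = 9203/10000 ≈ 0.920300

1 1/2 1239/1250
2 1 9887/10000
3 3/2 9841/10000
4 2 4771/5000
5 5/2 9203/10000
DF(2y) = 4771/5000 ≈ 0.954200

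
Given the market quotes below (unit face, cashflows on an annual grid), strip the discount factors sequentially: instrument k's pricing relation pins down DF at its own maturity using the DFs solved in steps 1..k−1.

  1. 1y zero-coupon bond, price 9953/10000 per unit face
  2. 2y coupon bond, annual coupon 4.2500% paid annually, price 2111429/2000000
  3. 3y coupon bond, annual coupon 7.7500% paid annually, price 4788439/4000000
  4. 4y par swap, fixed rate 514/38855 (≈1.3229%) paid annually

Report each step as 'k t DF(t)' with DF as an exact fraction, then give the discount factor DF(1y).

1 1 9953/10000
2 2 9721/10000
3 3 1939/2000
4 4 4743/5000
DF(1y) = 9953/10000 ≈ 0.995300

step 1 [1y] zero: DF = P = 9953/10000 ≈ 0.995300
step 2 [2y] bond c/1=17/400: DF=(2111429/2000000 − 17/400·(0.995300))/(1+17/400) = 9721/10000 ≈ 0.972100
step 3 [3y] bond c/1=31/400: DF=(4788439/4000000 − 31/400·(0.995300+0.972100))/(1+31/400) = 1939/2000 ≈ 0.969500
step 4 [4y] swap r/1=514/38855: DF=(1 − 514/38855·(0.995300+0.972100+0.969500))/(1+514/38855) = 4743/5000 ≈ 0.948600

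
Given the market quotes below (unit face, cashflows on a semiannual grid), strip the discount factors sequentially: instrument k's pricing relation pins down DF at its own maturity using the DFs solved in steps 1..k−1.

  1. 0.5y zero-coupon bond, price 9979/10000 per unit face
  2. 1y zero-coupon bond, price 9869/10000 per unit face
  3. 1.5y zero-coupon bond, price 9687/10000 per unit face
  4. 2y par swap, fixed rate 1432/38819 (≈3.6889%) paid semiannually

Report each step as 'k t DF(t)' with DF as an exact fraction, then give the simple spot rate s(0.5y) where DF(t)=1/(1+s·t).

step 1 [0.5y] zero: DF = P = 9979/10000 ≈ 0.997900
step 2 [1y] zero: DF = P = 9869/10000 ≈ 0.986900
step 3 [1.5y] zero: DF = P = 9687/10000 ≈ 0.968700
step 4 [2y] swap r/2=716/38819: DF=(1 − 716/38819·(0.997900+0.986900+0.968700))/(1+716/38819) = 2321/2500 ≈ 0.928400

1 1/2 9979/10000
2 1 9869/10000
3 3/2 9687/10000
4 2 2321/2500
s(0.5y) = (1/(9979/10000) − 1)/(1/2) = 42/9979 ≈ 0.4209%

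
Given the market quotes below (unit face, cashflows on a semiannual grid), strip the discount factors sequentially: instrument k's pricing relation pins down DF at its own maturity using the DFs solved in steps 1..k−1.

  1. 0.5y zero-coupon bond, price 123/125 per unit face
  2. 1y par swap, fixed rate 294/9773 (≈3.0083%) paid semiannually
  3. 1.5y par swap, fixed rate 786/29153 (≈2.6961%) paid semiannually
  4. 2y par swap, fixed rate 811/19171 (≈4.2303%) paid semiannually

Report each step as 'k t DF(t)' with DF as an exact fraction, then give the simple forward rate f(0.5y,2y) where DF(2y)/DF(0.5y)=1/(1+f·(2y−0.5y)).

1 1/2 123/125
2 1 4853/5000
3 3/2 9607/10000
4 2 9189/10000
f(0.5y,2y) = ((123/125)/(9189/10000) − 1)/(3/2) = 434/9189 ≈ 4.7230%

step 1 [0.5y] zero: DF = P = 123/125 ≈ 0.984000
step 2 [1y] swap r/2=147/9773: DF=(1 − 147/9773·(0.984000))/(1+147/9773) = 4853/5000 ≈ 0.970600
step 3 [1.5y] swap r/2=393/29153: DF=(1 − 393/29153·(0.984000+0.970600))/(1+393/29153) = 9607/10000 ≈ 0.960700
step 4 [2y] swap r/2=811/38342: DF=(1 − 811/38342·(0.984000+0.970600+0.960700))/(1+811/38342) = 9189/10000 ≈ 0.918900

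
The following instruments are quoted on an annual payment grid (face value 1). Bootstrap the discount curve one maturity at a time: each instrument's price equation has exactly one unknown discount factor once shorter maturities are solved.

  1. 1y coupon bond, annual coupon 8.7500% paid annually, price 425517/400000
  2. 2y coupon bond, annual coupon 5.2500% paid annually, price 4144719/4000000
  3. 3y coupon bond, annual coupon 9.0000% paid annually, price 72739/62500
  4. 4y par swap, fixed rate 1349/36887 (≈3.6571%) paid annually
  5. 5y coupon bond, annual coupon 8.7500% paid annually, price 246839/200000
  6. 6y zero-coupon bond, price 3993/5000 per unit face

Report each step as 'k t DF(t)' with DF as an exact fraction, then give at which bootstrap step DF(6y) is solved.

1 1 4891/5000
2 2 9357/10000
3 3 9097/10000
4 4 8651/10000
5 5 8381/10000
6 6 3993/5000
DF(6y) is solved at step 6

step 1 [1y] bond c/1=7/80: DF=(425517/400000 − 7/80·(0))/(1+7/80) = 4891/5000 ≈ 0.978200
step 2 [2y] bond c/1=21/400: DF=(4144719/4000000 − 21/400·(0.978200))/(1+21/400) = 9357/10000 ≈ 0.935700
step 3 [3y] bond c/1=9/100: DF=(72739/62500 − 9/100·(0.978200+0.935700))/(1+9/100) = 9097/10000 ≈ 0.909700
step 4 [4y] swap r/1=1349/36887: DF=(1 − 1349/36887·(0.978200+0.935700+0.909700))/(1+1349/36887) = 8651/10000 ≈ 0.865100
step 5 [5y] bond c/1=7/80: DF=(246839/200000 − 7/80·(0.978200+0.935700+0.909700+0.865100))/(1+7/80) = 8381/10000 ≈ 0.838100
step 6 [6y] zero: DF = P = 3993/5000 ≈ 0.798600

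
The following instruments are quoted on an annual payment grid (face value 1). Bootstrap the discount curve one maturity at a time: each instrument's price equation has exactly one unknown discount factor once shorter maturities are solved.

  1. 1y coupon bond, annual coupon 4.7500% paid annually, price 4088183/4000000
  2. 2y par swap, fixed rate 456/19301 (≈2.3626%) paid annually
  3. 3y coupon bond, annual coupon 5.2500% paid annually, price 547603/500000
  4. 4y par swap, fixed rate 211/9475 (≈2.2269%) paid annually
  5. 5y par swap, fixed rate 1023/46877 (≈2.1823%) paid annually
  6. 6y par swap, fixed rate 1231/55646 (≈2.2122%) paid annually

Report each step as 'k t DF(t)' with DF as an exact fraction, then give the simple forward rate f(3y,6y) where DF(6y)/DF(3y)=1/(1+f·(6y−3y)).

step 1 [1y] bond c/1=19/400: DF=(4088183/4000000 − 19/400·(0))/(1+19/400) = 9757/10000 ≈ 0.975700
step 2 [2y] swap r/1=456/19301: DF=(1 − 456/19301·(0.975700))/(1+456/19301) = 1193/1250 ≈ 0.954400
step 3 [3y] bond c/1=21/400: DF=(547603/500000 − 21/400·(0.975700+0.954400))/(1+21/400) = 9443/10000 ≈ 0.944300
step 4 [4y] swap r/1=211/9475: DF=(1 − 211/9475·(0.975700+0.954400+0.944300))/(1+211/9475) = 2289/2500 ≈ 0.915600
step 5 [5y] swap r/1=1023/46877: DF=(1 − 1023/46877·(0.975700+0.954400+0.944300+0.915600))/(1+1023/46877) = 8977/10000 ≈ 0.897700
step 6 [6y] swap r/1=1231/55646: DF=(1 − 1231/55646·(0.975700+0.954400+0.944300+0.915600+0.897700))/(1+1231/55646) = 8769/10000 ≈ 0.876900

1 1 9757/10000
2 2 1193/1250
3 3 9443/10000
4 4 2289/2500
5 5 8977/10000
6 6 8769/10000
f(3y,6y) = ((9443/10000)/(8769/10000) − 1)/(3) = 674/26307 ≈ 2.5621%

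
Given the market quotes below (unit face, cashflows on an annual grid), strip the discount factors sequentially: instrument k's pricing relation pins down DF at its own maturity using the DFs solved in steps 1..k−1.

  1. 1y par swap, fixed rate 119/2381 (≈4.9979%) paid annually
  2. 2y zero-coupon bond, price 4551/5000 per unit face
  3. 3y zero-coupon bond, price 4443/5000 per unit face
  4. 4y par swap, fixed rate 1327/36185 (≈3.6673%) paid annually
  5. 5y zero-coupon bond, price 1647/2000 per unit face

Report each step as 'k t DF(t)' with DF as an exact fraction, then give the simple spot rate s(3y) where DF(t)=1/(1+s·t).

step 1 [1y] swap r/1=119/2381: DF=(1 − 119/2381·(0))/(1+119/2381) = 2381/2500 ≈ 0.952400
step 2 [2y] zero: DF = P = 4551/5000 ≈ 0.910200
step 3 [3y] zero: DF = P = 4443/5000 ≈ 0.888600
step 4 [4y] swap r/1=1327/36185: DF=(1 − 1327/36185·(0.952400+0.910200+0.888600))/(1+1327/36185) = 8673/10000 ≈ 0.867300
step 5 [5y] zero: DF = P = 1647/2000 ≈ 0.823500

1 1 2381/2500
2 2 4551/5000
3 3 4443/5000
4 4 8673/10000
5 5 1647/2000
s(3y) = (1/(4443/5000) − 1)/(3) = 557/13329 ≈ 4.1789%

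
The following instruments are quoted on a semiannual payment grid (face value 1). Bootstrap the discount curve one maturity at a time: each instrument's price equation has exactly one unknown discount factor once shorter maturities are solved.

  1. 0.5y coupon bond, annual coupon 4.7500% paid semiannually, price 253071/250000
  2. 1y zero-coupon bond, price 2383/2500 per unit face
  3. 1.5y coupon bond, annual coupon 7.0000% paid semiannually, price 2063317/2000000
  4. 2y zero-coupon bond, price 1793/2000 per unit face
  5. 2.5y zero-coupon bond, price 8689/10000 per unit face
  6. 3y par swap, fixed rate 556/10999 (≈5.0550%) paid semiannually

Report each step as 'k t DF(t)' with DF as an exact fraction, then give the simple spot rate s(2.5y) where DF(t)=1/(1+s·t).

step 1 [0.5y] bond c/2=19/800: DF=(253071/250000 − 19/800·(0))/(1+19/800) = 618/625 ≈ 0.988800
step 2 [1y] zero: DF = P = 2383/2500 ≈ 0.953200
step 3 [1.5y] bond c/2=7/200: DF=(2063317/2000000 − 7/200·(0.988800+0.953200))/(1+7/200) = 9311/10000 ≈ 0.931100
step 4 [2y] zero: DF = P = 1793/2000 ≈ 0.896500
step 5 [2.5y] zero: DF = P = 8689/10000 ≈ 0.868900
step 6 [3y] swap r/2=278/10999: DF=(1 − 278/10999·(0.988800+0.953200+0.931100+0.896500+0.868900))/(1+278/10999) = 861/1000 ≈ 0.861000

1 1/2 618/625
2 1 2383/2500
3 3/2 9311/10000
4 2 1793/2000
5 5/2 8689/10000
6 3 861/1000
s(2.5y) = (1/(8689/10000) − 1)/(5/2) = 2622/43445 ≈ 6.0352%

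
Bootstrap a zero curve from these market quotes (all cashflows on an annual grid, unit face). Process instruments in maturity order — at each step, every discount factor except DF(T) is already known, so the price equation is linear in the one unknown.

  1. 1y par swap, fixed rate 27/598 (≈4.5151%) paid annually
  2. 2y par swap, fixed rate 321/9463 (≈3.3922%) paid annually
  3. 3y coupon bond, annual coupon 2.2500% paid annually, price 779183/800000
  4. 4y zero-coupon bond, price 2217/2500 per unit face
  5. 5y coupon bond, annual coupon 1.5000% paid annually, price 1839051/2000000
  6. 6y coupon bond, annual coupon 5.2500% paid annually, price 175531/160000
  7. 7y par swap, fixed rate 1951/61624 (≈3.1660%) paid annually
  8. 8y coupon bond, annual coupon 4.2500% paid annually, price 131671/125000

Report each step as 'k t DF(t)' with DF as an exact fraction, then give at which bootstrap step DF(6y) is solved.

1 1 598/625
2 2 4679/5000
3 3 9109/10000
4 4 2217/2500
5 5 4257/5000
6 6 4079/5000
7 7 8049/10000
8 8 949/1250
DF(6y) is solved at step 6

step 1 [1y] swap r/1=27/598: DF=(1 − 27/598·(0))/(1+27/598) = 598/625 ≈ 0.956800
step 2 [2y] swap r/1=321/9463: DF=(1 − 321/9463·(0.956800))/(1+321/9463) = 4679/5000 ≈ 0.935800
step 3 [3y] bond c/1=9/400: DF=(779183/800000 − 9/400·(0.956800+0.935800))/(1+9/400) = 9109/10000 ≈ 0.910900
step 4 [4y] zero: DF = P = 2217/2500 ≈ 0.886800
step 5 [5y] bond c/1=3/200: DF=(1839051/2000000 − 3/200·(0.956800+0.935800+0.910900+0.886800))/(1+3/200) = 4257/5000 ≈ 0.851400
step 6 [6y] bond c/1=21/400: DF=(175531/160000 − 21/400·(0.956800+0.935800+0.910900+0.886800+0.851400))/(1+21/400) = 4079/5000 ≈ 0.815800
step 7 [7y] swap r/1=1951/61624: DF=(1 − 1951/61624·(0.956800+0.935800+0.910900+0.886800+0.851400+0.815800))/(1+1951/61624) = 8049/10000 ≈ 0.804900
step 8 [8y] bond c/1=17/400: DF=(131671/125000 − 17/400·(0.956800+0.935800+0.910900+0.886800+0.851400+0.815800+0.804900))/(1+17/400) = 949/1250 ≈ 0.759200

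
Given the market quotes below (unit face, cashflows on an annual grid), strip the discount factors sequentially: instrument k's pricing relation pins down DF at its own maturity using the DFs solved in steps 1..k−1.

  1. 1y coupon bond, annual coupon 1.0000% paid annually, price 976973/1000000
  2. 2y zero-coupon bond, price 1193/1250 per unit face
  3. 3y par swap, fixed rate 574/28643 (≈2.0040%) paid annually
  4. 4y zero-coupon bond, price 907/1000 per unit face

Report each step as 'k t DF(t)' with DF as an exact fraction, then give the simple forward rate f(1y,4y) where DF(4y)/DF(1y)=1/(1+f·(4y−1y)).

step 1 [1y] bond c/1=1/100: DF=(976973/1000000 − 1/100·(0))/(1+1/100) = 9673/10000 ≈ 0.967300
step 2 [2y] zero: DF = P = 1193/1250 ≈ 0.954400
step 3 [3y] swap r/1=574/28643: DF=(1 − 574/28643·(0.967300+0.954400))/(1+574/28643) = 4713/5000 ≈ 0.942600
step 4 [4y] zero: DF = P = 907/1000 ≈ 0.907000

1 1 9673/10000
2 2 1193/1250
3 3 4713/5000
4 4 907/1000
f(1y,4y) = ((9673/10000)/(907/1000) − 1)/(3) = 201/9070 ≈ 2.2161%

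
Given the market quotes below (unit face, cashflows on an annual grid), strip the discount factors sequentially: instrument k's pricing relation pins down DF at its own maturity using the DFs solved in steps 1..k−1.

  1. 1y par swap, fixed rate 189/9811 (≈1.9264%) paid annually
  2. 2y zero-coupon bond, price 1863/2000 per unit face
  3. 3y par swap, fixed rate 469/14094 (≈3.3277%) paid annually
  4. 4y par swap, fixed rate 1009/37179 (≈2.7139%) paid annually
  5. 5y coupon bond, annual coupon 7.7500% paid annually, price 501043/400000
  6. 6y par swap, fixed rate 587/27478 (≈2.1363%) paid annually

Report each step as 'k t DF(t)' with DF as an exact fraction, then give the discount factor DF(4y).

1 1 9811/10000
2 2 1863/2000
3 3 4531/5000
4 4 8991/10000
5 5 8951/10000
6 6 4413/5000
DF(4y) = 8991/10000 ≈ 0.899100

step 1 [1y] swap r/1=189/9811: DF=(1 − 189/9811·(0))/(1+189/9811) = 9811/10000 ≈ 0.981100
step 2 [2y] zero: DF = P = 1863/2000 ≈ 0.931500
step 3 [3y] swap r/1=469/14094: DF=(1 − 469/14094·(0.981100+0.931500))/(1+469/14094) = 4531/5000 ≈ 0.906200
step 4 [4y] swap r/1=1009/37179: DF=(1 − 1009/37179·(0.981100+0.931500+0.906200))/(1+1009/37179) = 8991/10000 ≈ 0.899100
step 5 [5y] bond c/1=31/400: DF=(501043/400000 − 31/400·(0.981100+0.931500+0.906200+0.899100))/(1+31/400) = 8951/10000 ≈ 0.895100
step 6 [6y] swap r/1=587/27478: DF=(1 − 587/27478·(0.981100+0.931500+0.906200+0.899100+0.895100))/(1+587/27478) = 4413/5000 ≈ 0.882600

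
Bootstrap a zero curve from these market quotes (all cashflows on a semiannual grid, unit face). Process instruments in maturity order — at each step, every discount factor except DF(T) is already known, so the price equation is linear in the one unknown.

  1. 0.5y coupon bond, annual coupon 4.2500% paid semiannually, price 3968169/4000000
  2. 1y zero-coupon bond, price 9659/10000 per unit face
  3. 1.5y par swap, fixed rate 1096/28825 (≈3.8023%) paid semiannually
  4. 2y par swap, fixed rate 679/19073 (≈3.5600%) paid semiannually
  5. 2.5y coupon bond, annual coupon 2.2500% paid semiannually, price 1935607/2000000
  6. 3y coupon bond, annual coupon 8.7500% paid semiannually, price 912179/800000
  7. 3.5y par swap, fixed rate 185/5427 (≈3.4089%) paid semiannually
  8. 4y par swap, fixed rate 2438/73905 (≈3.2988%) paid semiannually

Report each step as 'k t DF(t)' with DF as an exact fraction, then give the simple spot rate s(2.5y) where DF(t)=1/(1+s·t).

step 1 [0.5y] bond c/2=17/800: DF=(3968169/4000000 − 17/800·(0))/(1+17/800) = 4857/5000 ≈ 0.971400
step 2 [1y] zero: DF = P = 9659/10000 ≈ 0.965900
step 3 [1.5y] swap r/2=548/28825: DF=(1 − 548/28825·(0.971400+0.965900))/(1+548/28825) = 2363/2500 ≈ 0.945200
step 4 [2y] swap r/2=679/38146: DF=(1 − 679/38146·(0.971400+0.965900+0.945200))/(1+679/38146) = 9321/10000 ≈ 0.932100
step 5 [2.5y] bond c/2=9/800: DF=(1935607/2000000 − 9/800·(0.971400+0.965900+0.945200+0.932100))/(1+9/800) = 4573/5000 ≈ 0.914600
step 6 [3y] bond c/2=7/160: DF=(912179/800000 − 7/160·(0.971400+0.965900+0.945200+0.932100+0.914600))/(1+7/160) = 4471/5000 ≈ 0.894200
step 7 [3.5y] swap r/2=185/10854: DF=(1 − 185/10854·(0.971400+0.965900+0.945200+0.932100+0.914600+0.894200))/(1+185/10854) = 889/1000 ≈ 0.889000
step 8 [4y] swap r/2=1219/73905: DF=(1 − 1219/73905·(0.971400+0.965900+0.945200+0.932100+0.914600+0.894200+0.889000))/(1+1219/73905) = 8781/10000 ≈ 0.878100

1 1/2 4857/5000
2 1 9659/10000
3 3/2 2363/2500
4 2 9321/10000
5 5/2 4573/5000
6 3 4471/5000
7 7/2 889/1000
8 4 8781/10000
s(2.5y) = (1/(4573/5000) − 1)/(5/2) = 854/22865 ≈ 3.7350%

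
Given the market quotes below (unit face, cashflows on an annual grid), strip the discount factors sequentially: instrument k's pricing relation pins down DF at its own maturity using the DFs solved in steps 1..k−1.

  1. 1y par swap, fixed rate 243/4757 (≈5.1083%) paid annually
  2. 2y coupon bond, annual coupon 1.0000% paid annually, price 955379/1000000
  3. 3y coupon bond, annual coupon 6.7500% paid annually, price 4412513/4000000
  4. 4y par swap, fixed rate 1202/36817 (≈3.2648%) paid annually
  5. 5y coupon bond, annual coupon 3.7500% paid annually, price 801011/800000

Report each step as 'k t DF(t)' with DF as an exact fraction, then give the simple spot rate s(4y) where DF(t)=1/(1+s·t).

1 1 4757/5000
2 2 1873/2000
3 3 457/500
4 4 4399/5000
5 5 104/125
s(4y) = (1/(4399/5000) − 1)/(4) = 601/17596 ≈ 3.4155%

step 1 [1y] swap r/1=243/4757: DF=(1 − 243/4757·(0))/(1+243/4757) = 4757/5000 ≈ 0.951400
step 2 [2y] bond c/1=1/100: DF=(955379/1000000 − 1/100·(0.951400))/(1+1/100) = 1873/2000 ≈ 0.936500
step 3 [3y] bond c/1=27/400: DF=(4412513/4000000 − 27/400·(0.951400+0.936500))/(1+27/400) = 457/500 ≈ 0.914000
step 4 [4y] swap r/1=1202/36817: DF=(1 − 1202/36817·(0.951400+0.936500+0.914000))/(1+1202/36817) = 4399/5000 ≈ 0.879800
step 5 [5y] bond c/1=3/80: DF=(801011/800000 − 3/80·(0.951400+0.936500+0.914000+0.879800))/(1+3/80) = 104/125 ≈ 0.832000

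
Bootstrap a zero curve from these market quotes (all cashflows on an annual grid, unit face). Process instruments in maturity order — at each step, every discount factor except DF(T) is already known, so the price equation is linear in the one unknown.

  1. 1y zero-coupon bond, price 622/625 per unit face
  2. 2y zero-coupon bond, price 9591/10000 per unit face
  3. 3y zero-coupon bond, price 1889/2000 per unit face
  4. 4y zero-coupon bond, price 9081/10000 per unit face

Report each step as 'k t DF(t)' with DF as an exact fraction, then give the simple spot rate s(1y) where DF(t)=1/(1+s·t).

step 1 [1y] zero: DF = P = 622/625 ≈ 0.995200
step 2 [2y] zero: DF = P = 9591/10000 ≈ 0.959100
step 3 [3y] zero: DF = P = 1889/2000 ≈ 0.944500
step 4 [4y] zero: DF = P = 9081/10000 ≈ 0.908100

1 1 622/625
2 2 9591/10000
3 3 1889/2000
4 4 9081/10000
s(1y) = (1/(622/625) − 1)/(1) = 3/622 ≈ 0.4823%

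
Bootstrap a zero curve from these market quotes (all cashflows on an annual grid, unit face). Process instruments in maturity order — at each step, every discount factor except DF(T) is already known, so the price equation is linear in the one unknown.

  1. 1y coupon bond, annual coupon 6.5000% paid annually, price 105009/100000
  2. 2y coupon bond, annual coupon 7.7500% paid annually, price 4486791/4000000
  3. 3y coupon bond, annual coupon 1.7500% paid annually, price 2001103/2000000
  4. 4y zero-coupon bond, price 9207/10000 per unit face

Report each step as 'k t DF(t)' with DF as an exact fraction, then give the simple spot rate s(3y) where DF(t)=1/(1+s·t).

step 1 [1y] bond c/1=13/200: DF=(105009/100000 − 13/200·(0))/(1+13/200) = 493/500 ≈ 0.986000
step 2 [2y] bond c/1=31/400: DF=(4486791/4000000 − 31/400·(0.986000))/(1+31/400) = 9701/10000 ≈ 0.970100
step 3 [3y] bond c/1=7/400: DF=(2001103/2000000 − 7/400·(0.986000+0.970100))/(1+7/400) = 9497/10000 ≈ 0.949700
step 4 [4y] zero: DF = P = 9207/10000 ≈ 0.920700

1 1 493/500
2 2 9701/10000
3 3 9497/10000
4 4 9207/10000
s(3y) = (1/(9497/10000) − 1)/(3) = 503/28491 ≈ 1.7655%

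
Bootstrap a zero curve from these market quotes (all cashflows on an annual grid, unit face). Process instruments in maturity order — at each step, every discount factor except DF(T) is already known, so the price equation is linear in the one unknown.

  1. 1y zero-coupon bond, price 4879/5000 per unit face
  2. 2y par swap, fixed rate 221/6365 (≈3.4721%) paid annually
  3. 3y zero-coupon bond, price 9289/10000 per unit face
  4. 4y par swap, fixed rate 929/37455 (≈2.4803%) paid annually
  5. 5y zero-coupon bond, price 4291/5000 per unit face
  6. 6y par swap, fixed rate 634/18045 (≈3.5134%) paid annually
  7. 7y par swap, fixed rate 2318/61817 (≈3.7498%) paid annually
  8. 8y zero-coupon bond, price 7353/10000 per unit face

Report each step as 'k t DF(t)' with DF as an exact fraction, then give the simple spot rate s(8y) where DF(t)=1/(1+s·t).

step 1 [1y] zero: DF = P = 4879/5000 ≈ 0.975800
step 2 [2y] swap r/1=221/6365: DF=(1 − 221/6365·(0.975800))/(1+221/6365) = 9337/10000 ≈ 0.933700
step 3 [3y] zero: DF = P = 9289/10000 ≈ 0.928900
step 4 [4y] swap r/1=929/37455: DF=(1 − 929/37455·(0.975800+0.933700+0.928900))/(1+929/37455) = 9071/10000 ≈ 0.907100
step 5 [5y] zero: DF = P = 4291/5000 ≈ 0.858200
step 6 [6y] swap r/1=634/18045: DF=(1 − 634/18045·(0.975800+0.933700+0.928900+0.907100+0.858200))/(1+634/18045) = 4049/5000 ≈ 0.809800
step 7 [7y] swap r/1=2318/61817: DF=(1 − 2318/61817·(0.975800+0.933700+0.928900+0.907100+0.858200+0.809800))/(1+2318/61817) = 3841/5000 ≈ 0.768200
step 8 [8y] zero: DF = P = 7353/10000 ≈ 0.735300

1 1 4879/5000
2 2 9337/10000
3 3 9289/10000
4 4 9071/10000
5 5 4291/5000
6 6 4049/5000
7 7 3841/5000
8 8 7353/10000
s(8y) = (1/(7353/10000) − 1)/(8) = 2647/58824 ≈ 4.4999%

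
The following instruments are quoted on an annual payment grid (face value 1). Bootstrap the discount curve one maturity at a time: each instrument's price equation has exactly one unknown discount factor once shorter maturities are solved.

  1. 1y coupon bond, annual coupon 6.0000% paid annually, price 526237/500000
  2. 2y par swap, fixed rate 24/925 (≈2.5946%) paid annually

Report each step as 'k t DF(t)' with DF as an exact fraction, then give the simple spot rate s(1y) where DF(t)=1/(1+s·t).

step 1 [1y] bond c/1=3/50: DF=(526237/500000 − 3/50·(0))/(1+3/50) = 9929/10000 ≈ 0.992900
step 2 [2y] swap r/1=24/925: DF=(1 − 24/925·(0.992900))/(1+24/925) = 1187/1250 ≈ 0.949600

1 1 9929/10000
2 2 1187/1250
s(1y) = (1/(9929/10000) − 1)/(1) = 71/9929 ≈ 0.7151%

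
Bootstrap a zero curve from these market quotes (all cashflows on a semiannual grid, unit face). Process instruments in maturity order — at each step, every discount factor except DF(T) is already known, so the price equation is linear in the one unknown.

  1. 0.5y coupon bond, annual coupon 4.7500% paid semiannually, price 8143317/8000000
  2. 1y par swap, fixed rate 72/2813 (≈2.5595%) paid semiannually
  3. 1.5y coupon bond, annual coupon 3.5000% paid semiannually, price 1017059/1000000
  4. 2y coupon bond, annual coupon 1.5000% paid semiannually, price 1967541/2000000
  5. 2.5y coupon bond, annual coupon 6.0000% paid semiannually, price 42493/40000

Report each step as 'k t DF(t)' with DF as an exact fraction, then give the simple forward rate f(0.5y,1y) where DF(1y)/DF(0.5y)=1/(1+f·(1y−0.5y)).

step 1 [0.5y] bond c/2=19/800: DF=(8143317/8000000 − 19/800·(0))/(1+19/800) = 9943/10000 ≈ 0.994300
step 2 [1y] swap r/2=36/2813: DF=(1 − 36/2813·(0.994300))/(1+36/2813) = 2437/2500 ≈ 0.974800
step 3 [1.5y] bond c/2=7/400: DF=(1017059/1000000 − 7/400·(0.994300+0.974800))/(1+7/400) = 9657/10000 ≈ 0.965700
step 4 [2y] bond c/2=3/400: DF=(1967541/2000000 − 3/400·(0.994300+0.974800+0.965700))/(1+3/400) = 4773/5000 ≈ 0.954600
step 5 [2.5y] bond c/2=3/100: DF=(42493/40000 − 3/100·(0.994300+0.974800+0.965700+0.954600))/(1+3/100) = 9181/10000 ≈ 0.918100

1 1/2 9943/10000
2 1 2437/2500
3 3/2 9657/10000
4 2 4773/5000
5 5/2 9181/10000
f(0.5y,1y) = ((9943/10000)/(2437/2500) − 1)/(1/2) = 195/4874 ≈ 4.0008%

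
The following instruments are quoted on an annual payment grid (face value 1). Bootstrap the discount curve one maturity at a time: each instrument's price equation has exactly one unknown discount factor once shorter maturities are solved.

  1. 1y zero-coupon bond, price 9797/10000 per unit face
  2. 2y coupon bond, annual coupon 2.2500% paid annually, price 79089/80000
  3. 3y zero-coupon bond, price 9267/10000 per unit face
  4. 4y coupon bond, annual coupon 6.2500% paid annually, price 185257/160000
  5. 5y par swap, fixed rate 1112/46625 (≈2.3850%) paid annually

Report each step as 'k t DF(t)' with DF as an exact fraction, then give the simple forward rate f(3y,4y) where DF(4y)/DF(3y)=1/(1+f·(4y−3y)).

1 1 9797/10000
2 2 9453/10000
3 3 9267/10000
4 4 461/500
5 5 1111/1250
f(3y,4y) = ((9267/10000)/(461/500) − 1)/(1) = 47/9220 ≈ 0.5098%

step 1 [1y] zero: DF = P = 9797/10000 ≈ 0.979700
step 2 [2y] bond c/1=9/400: DF=(79089/80000 − 9/400·(0.979700))/(1+9/400) = 9453/10000 ≈ 0.945300
step 3 [3y] zero: DF = P = 9267/10000 ≈ 0.926700
step 4 [4y] bond c/1=1/16: DF=(185257/160000 − 1/16·(0.979700+0.945300+0.926700))/(1+1/16) = 461/500 ≈ 0.922000
step 5 [5y] swap r/1=1112/46625: DF=(1 − 1112/46625·(0.979700+0.945300+0.926700+0.922000))/(1+1112/46625) = 1111/1250 ≈ 0.888800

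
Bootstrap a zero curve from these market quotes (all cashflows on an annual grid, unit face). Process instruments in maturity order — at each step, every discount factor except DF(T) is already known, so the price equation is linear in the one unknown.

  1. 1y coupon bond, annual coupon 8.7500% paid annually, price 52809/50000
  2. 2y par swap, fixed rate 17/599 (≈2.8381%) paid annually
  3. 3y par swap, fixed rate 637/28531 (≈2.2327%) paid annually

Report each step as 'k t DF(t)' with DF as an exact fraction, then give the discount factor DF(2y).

1 1 607/625
2 2 591/625
3 3 9363/10000
DF(2y) = 591/625 ≈ 0.945600

step 1 [1y] bond c/1=7/80: DF=(52809/50000 − 7/80·(0))/(1+7/80) = 607/625 ≈ 0.971200
step 2 [2y] swap r/1=17/599: DF=(1 − 17/599·(0.971200))/(1+17/599) = 591/625 ≈ 0.945600
step 3 [3y] swap r/1=637/28531: DF=(1 − 637/28531·(0.971200+0.945600))/(1+637/28531) = 9363/10000 ≈ 0.936300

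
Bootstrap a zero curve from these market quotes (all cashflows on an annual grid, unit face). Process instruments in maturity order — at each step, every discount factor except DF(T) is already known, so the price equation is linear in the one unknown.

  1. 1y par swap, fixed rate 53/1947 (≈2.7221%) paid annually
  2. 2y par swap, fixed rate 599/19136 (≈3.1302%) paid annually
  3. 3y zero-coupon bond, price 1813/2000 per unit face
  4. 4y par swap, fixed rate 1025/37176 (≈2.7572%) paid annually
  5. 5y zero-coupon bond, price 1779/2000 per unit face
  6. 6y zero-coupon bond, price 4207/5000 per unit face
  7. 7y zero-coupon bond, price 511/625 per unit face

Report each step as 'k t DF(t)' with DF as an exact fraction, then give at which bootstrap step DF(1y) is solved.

1 1 1947/2000
2 2 9401/10000
3 3 1813/2000
4 4 359/400
5 5 1779/2000
6 6 4207/5000
7 7 511/625
DF(1y) is solved at step 1

step 1 [1y] swap r/1=53/1947: DF=(1 − 53/1947·(0))/(1+53/1947) = 1947/2000 ≈ 0.973500
step 2 [2y] swap r/1=599/19136: DF=(1 − 599/19136·(0.973500))/(1+599/19136) = 9401/10000 ≈ 0.940100
step 3 [3y] zero: DF = P = 1813/2000 ≈ 0.906500
step 4 [4y] swap r/1=1025/37176: DF=(1 − 1025/37176·(0.973500+0.940100+0.906500))/(1+1025/37176) = 359/400 ≈ 0.897500
step 5 [5y] zero: DF = P = 1779/2000 ≈ 0.889500
step 6 [6y] zero: DF = P = 4207/5000 ≈ 0.841400
step 7 [7y] zero: DF = P = 511/625 ≈ 0.817600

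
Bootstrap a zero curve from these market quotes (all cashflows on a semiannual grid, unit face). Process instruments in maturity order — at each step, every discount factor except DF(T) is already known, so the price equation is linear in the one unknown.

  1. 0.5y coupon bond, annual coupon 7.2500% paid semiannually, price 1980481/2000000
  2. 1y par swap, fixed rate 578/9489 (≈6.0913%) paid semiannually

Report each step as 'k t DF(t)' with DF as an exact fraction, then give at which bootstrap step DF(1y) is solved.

step 1 [0.5y] bond c/2=29/800: DF=(1980481/2000000 − 29/800·(0))/(1+29/800) = 2389/2500 ≈ 0.955600
step 2 [1y] swap r/2=289/9489: DF=(1 − 289/9489·(0.955600))/(1+289/9489) = 4711/5000 ≈ 0.942200

1 1/2 2389/2500
2 1 4711/5000
DF(1y) is solved at step 2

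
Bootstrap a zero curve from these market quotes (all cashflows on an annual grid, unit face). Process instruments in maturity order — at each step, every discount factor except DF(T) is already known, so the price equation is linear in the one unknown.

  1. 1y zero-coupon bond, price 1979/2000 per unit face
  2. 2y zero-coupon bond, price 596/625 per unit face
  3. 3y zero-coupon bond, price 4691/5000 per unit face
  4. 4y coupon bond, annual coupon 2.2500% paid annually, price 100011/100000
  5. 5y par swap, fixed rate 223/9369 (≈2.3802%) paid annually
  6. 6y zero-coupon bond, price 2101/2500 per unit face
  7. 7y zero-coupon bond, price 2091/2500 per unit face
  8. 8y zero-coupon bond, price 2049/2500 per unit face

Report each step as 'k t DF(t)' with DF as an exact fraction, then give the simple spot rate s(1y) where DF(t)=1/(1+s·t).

step 1 [1y] zero: DF = P = 1979/2000 ≈ 0.989500
step 2 [2y] zero: DF = P = 596/625 ≈ 0.953600
step 3 [3y] zero: DF = P = 4691/5000 ≈ 0.938200
step 4 [4y] bond c/1=9/400: DF=(100011/100000 − 9/400·(0.989500+0.953600+0.938200))/(1+9/400) = 9147/10000 ≈ 0.914700
step 5 [5y] swap r/1=223/9369: DF=(1 − 223/9369·(0.989500+0.953600+0.938200+0.914700))/(1+223/9369) = 1777/2000 ≈ 0.888500
step 6 [6y] zero: DF = P = 2101/2500 ≈ 0.840400
step 7 [7y] zero: DF = P = 2091/2500 ≈ 0.836400
step 8 [8y] zero: DF = P = 2049/2500 ≈ 0.819600

1 1 1979/2000
2 2 596/625
3 3 4691/5000
4 4 9147/10000
5 5 1777/2000
6 6 2101/2500
7 7 2091/2500
8 8 2049/2500
s(1y) = (1/(1979/2000) − 1)/(1) = 21/1979 ≈ 1.0611%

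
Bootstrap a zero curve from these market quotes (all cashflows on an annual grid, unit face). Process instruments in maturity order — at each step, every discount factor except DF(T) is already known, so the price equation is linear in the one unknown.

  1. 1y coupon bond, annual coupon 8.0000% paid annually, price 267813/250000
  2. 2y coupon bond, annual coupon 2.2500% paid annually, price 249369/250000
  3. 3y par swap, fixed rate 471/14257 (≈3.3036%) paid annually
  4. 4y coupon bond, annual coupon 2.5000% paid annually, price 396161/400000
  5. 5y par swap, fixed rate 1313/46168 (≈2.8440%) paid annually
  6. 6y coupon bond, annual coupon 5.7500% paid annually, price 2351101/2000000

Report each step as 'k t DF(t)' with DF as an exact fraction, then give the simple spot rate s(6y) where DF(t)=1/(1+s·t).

step 1 [1y] bond c/1=2/25: DF=(267813/250000 − 2/25·(0))/(1+2/25) = 9919/10000 ≈ 0.991900
step 2 [2y] bond c/1=9/400: DF=(249369/250000 − 9/400·(0.991900))/(1+9/400) = 9537/10000 ≈ 0.953700
step 3 [3y] swap r/1=471/14257: DF=(1 − 471/14257·(0.991900+0.953700))/(1+471/14257) = 4529/5000 ≈ 0.905800
step 4 [4y] bond c/1=1/40: DF=(396161/400000 − 1/40·(0.991900+0.953700+0.905800))/(1+1/40) = 8967/10000 ≈ 0.896700
step 5 [5y] swap r/1=1313/46168: DF=(1 − 1313/46168·(0.991900+0.953700+0.905800+0.896700))/(1+1313/46168) = 8687/10000 ≈ 0.868700
step 6 [6y] bond c/1=23/400: DF=(2351101/2000000 − 23/400·(0.991900+0.953700+0.905800+0.896700+0.868700))/(1+23/400) = 4303/5000 ≈ 0.860600

1 1 9919/10000
2 2 9537/10000
3 3 4529/5000
4 4 8967/10000
5 5 8687/10000
6 6 4303/5000
s(6y) = (1/(4303/5000) − 1)/(6) = 697/25818 ≈ 2.6997%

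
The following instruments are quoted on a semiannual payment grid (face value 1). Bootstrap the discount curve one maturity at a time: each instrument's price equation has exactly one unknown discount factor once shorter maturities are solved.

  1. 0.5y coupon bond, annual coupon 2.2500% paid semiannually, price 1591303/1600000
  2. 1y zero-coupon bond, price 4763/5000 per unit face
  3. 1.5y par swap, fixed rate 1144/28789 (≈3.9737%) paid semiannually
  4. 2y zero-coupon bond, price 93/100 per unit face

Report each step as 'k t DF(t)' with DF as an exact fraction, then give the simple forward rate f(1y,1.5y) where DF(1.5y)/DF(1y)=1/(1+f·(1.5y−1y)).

1 1/2 1967/2000
2 1 4763/5000
3 3/2 2357/2500
4 2 93/100
f(1y,1.5y) = ((4763/5000)/(2357/2500) − 1)/(1/2) = 49/2357 ≈ 2.0789%

step 1 [0.5y] bond c/2=9/800: DF=(1591303/1600000 − 9/800·(0))/(1+9/800) = 1967/2000 ≈ 0.983500
step 2 [1y] zero: DF = P = 4763/5000 ≈ 0.952600
step 3 [1.5y] swap r/2=572/28789: DF=(1 − 572/28789·(0.983500+0.952600))/(1+572/28789) = 2357/2500 ≈ 0.942800
step 4 [2y] zero: DF = P = 93/100 ≈ 0.930000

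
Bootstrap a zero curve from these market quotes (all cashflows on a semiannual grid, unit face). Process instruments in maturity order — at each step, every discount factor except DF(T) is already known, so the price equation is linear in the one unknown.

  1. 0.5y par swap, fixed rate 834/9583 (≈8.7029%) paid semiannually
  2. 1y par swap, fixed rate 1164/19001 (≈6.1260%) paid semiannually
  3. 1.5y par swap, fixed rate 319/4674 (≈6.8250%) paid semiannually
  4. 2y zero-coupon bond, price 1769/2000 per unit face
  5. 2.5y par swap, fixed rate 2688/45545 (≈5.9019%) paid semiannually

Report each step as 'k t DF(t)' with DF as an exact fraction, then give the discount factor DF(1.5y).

step 1 [0.5y] swap r/2=417/9583: DF=(1 − 417/9583·(0))/(1+417/9583) = 9583/10000 ≈ 0.958300
step 2 [1y] swap r/2=582/19001: DF=(1 − 582/19001·(0.958300))/(1+582/19001) = 4709/5000 ≈ 0.941800
step 3 [1.5y] swap r/2=319/9348: DF=(1 − 319/9348·(0.958300+0.941800))/(1+319/9348) = 9043/10000 ≈ 0.904300
step 4 [2y] zero: DF = P = 1769/2000 ≈ 0.884500
step 5 [2.5y] swap r/2=1344/45545: DF=(1 − 1344/45545·(0.958300+0.941800+0.904300+0.884500))/(1+1344/45545) = 541/625 ≈ 0.865600

1 1/2 9583/10000
2 1 4709/5000
3 3/2 9043/10000
4 2 1769/2000
5 5/2 541/625
DF(1.5y) = 9043/10000 ≈ 0.904300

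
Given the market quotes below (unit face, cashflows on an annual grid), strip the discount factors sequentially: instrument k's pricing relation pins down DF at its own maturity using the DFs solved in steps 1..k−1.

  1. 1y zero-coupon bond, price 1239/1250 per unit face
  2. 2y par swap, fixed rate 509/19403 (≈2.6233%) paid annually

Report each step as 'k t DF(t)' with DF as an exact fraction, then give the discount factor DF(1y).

1 1 1239/1250
2 2 9491/10000
DF(1y) = 1239/1250 ≈ 0.991200

step 1 [1y] zero: DF = P = 1239/1250 ≈ 0.991200
step 2 [2y] swap r/1=509/19403: DF=(1 − 509/19403·(0.991200))/(1+509/19403) = 9491/10000 ≈ 0.949100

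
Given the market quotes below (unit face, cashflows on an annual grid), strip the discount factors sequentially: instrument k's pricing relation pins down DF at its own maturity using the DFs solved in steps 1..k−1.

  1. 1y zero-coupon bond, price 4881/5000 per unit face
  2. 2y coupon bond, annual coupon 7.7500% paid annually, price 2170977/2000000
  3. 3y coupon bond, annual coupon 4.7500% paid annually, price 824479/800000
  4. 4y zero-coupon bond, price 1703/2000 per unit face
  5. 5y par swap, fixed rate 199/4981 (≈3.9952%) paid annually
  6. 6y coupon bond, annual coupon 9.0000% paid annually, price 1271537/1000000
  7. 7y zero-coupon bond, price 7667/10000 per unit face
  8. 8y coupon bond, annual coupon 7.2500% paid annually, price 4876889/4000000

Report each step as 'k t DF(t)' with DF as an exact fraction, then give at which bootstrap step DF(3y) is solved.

1 1 4881/5000
2 2 2343/2500
3 3 8971/10000
4 4 1703/2000
5 5 8209/10000
6 6 1991/2500
7 7 7667/10000
8 8 7281/10000
DF(3y) is solved at step 3

step 1 [1y] zero: DF = P = 4881/5000 ≈ 0.976200
step 2 [2y] bond c/1=31/400: DF=(2170977/2000000 − 31/400·(0.976200))/(1+31/400) = 2343/2500 ≈ 0.937200
step 3 [3y] bond c/1=19/400: DF=(824479/800000 − 19/400·(0.976200+0.937200))/(1+19/400) = 8971/10000 ≈ 0.897100
step 4 [4y] zero: DF = P = 1703/2000 ≈ 0.851500
step 5 [5y] swap r/1=199/4981: DF=(1 − 199/4981·(0.976200+0.937200+0.897100+0.851500))/(1+199/4981) = 8209/10000 ≈ 0.820900
step 6 [6y] bond c/1=9/100: DF=(1271537/1000000 − 9/100·(0.976200+0.937200+0.897100+0.851500+0.820900))/(1+9/100) = 1991/2500 ≈ 0.796400
step 7 [7y] zero: DF = P = 7667/10000 ≈ 0.766700
step 8 [8y] bond c/1=29/400: DF=(4876889/4000000 − 29/400·(0.976200+0.937200+0.897100+0.851500+0.820900+0.796400+0.766700))/(1+29/400) = 7281/10000 ≈ 0.728100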